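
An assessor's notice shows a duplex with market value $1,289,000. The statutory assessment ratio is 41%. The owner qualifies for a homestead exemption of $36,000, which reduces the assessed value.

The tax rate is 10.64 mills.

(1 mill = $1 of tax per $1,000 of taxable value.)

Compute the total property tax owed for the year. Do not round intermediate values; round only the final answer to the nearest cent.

Assessed value = $1,289,000 × 0.41 = $528,490
Taxable value = $528,490 − $36,000 = $492,490
Tax = $492,490 × 0.01064 = $5,240.0936

$5,240.09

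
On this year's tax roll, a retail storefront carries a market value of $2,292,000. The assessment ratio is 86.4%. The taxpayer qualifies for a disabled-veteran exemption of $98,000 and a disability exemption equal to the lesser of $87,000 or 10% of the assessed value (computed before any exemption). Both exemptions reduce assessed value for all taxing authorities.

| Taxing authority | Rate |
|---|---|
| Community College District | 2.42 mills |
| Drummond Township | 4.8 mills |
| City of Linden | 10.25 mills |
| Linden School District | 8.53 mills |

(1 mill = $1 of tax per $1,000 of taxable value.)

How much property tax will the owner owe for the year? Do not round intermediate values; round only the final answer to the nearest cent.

Assessed value = $2,292,000 × 0.864 = $1,980,288
Disability exemption = min($87,000, 10% × $1,980,288) = min($87,000, $198,028.8) = $87,000 (dollar cap binds)
Taxable value = $1,980,288 − $98,000 − $87,000 = $1,795,288
Community College District: $1,795,288 × 0.00242 = $4,344.59696
Drummond Township: $1,795,288 × 0.0048 = $8,617.3824
City of Linden: $1,795,288 × 0.01025 = $18,401.702
Linden School District: $1,795,288 × 0.00853 = $15,313.80664
Total = $46,677.488

$46,677.49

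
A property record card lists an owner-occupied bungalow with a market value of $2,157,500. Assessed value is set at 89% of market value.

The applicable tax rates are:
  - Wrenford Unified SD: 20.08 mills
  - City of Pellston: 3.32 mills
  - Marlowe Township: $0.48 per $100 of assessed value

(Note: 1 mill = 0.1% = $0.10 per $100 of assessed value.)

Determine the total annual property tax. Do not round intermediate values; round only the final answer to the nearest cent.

Assessed value = $2,157,500 × 0.89 = $1,920,175
Wrenford Unified SD: $1,920,175 × 0.02008 = $38,557.114
City of Pellston: $1,920,175 × 0.00332 = $6,374.981
Marlowe Township: $1,920,175 × 0.0048 = $9,216.84
Total = $54,148.935

$54,148.94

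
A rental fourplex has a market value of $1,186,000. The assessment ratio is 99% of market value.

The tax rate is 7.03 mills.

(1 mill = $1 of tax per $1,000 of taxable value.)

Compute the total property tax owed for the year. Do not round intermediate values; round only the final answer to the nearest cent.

$8,254.20

Assessed value = $1,186,000 × 0.99 = $1,174,140
Tax = $1,174,140 × 0.00703 = $8,254.2042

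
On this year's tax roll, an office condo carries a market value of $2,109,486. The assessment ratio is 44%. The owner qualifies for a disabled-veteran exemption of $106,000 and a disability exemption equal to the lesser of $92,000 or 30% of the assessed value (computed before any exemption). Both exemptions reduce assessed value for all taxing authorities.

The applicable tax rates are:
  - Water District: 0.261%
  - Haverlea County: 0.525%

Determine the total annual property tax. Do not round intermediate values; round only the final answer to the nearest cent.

Assessed value = $2,109,486 × 0.44 = $928,173.84
Disability exemption = min($92,000, 30% × $928,173.84) = min($92,000, $278,452.152) = $92,000 (dollar cap binds)
Taxable value = $928,173.84 − $106,000 − $92,000 = $730,173.84
Water District: $730,173.84 × 0.00261 = $1,905.7537224
Haverlea County: $730,173.84 × 0.00525 = $3,833.41266
Total = $5,739.1663824

$5,739.17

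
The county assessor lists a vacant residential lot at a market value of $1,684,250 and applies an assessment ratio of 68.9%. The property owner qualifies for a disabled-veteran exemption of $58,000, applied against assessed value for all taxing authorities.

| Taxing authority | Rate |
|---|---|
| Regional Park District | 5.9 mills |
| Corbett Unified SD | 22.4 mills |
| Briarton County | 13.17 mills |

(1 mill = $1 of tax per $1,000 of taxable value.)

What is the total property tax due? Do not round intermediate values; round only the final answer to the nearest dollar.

Assessed value = $1,684,250 × 0.689 = $1,160,448.25
Taxable value = $1,160,448.25 − $58,000 = $1,102,448.25
Regional Park District: $1,102,448.25 × 0.0059 = $6,504.444675
Corbett Unified SD: $1,102,448.25 × 0.0224 = $24,694.8408
Briarton County: $1,102,448.25 × 0.01317 = $14,519.2434525
Total = $6,504.444675 + $24,694.8408 + $14,519.2434525 = $45,718.5289275

$45,719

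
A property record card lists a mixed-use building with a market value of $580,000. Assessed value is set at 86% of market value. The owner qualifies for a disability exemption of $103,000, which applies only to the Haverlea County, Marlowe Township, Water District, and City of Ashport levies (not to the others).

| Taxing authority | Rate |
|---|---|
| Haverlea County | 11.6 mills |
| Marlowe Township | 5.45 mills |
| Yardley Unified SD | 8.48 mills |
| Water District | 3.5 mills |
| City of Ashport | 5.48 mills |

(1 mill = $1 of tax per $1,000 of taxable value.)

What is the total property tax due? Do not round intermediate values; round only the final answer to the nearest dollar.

$14,532

Assessed value = $580,000 × 0.86 = $498,800
Haverlea County: ($498,800 − $103,000) × 0.0116 = $395,800 × 0.0116 = $4,591.28
Marlowe Township: ($498,800 − $103,000) × 0.00545 = $395,800 × 0.00545 = $2,157.11
Yardley Unified SD: $498,800 × 0.00848 = $4,229.824
Water District: ($498,800 − $103,000) × 0.0035 = $395,800 × 0.0035 = $1,385.3
City of Ashport: ($498,800 − $103,000) × 0.00548 = $395,800 × 0.00548 = $2,168.984
Total = $14,532.498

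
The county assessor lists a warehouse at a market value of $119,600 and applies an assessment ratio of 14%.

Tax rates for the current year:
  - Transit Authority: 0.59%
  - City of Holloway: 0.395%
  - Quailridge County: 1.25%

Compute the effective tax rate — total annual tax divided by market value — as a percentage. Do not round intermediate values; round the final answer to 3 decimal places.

Assessed value = $119,600 × 0.14 = $16,744
Transit Authority: $16,744 × 0.0059 = $98.7896
City of Holloway: $16,744 × 0.00395 = $66.1388
Quailridge County: $16,744 × 0.0125 = $209.3
Total tax = $374.2284
Effective rate = $374.2284 ÷ $119,600 = 0.313% of market value

0.313%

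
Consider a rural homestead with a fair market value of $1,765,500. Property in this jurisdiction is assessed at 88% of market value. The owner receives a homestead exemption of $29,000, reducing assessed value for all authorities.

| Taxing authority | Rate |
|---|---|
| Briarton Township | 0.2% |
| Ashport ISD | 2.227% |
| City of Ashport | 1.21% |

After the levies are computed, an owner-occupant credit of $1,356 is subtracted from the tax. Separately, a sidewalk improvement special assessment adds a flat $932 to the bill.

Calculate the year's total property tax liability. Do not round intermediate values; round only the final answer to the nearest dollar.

Assessed value = $1,765,500 × 0.88 = $1,553,640
Taxable value = $1,553,640 − $29,000 = $1,524,640
Briarton Township: $1,524,640 × 0.002 = $3,049.28
Ashport ISD: $1,524,640 × 0.02227 = $33,953.7328
City of Ashport: $1,524,640 × 0.0121 = $18,448.144
Levies subtotal = $55,451.1568
After credit = $55,451.1568 − $1,356 = $54,095.1568
Total = $54,095.1568 + $932 = $55,027.1568

$55,027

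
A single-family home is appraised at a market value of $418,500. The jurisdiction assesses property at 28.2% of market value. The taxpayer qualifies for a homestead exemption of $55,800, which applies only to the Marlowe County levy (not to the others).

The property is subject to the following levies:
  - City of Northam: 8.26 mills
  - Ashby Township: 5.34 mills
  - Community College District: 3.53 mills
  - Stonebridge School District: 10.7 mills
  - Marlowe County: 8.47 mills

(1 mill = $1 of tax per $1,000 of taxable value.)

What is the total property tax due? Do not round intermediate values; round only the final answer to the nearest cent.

$3,811.39

Assessed value = $418,500 × 0.282 = $118,017
City of Northam: $118,017 × 0.00826 = $974.82042
Ashby Township: $118,017 × 0.00534 = $630.21078
Community College District: $118,017 × 0.00353 = $416.60001
Stonebridge School District: $118,017 × 0.0107 = $1,262.7819
Marlowe County: ($118,017 − $55,800) × 0.00847 = $62,217 × 0.00847 = $526.97799
Total = $3,811.3911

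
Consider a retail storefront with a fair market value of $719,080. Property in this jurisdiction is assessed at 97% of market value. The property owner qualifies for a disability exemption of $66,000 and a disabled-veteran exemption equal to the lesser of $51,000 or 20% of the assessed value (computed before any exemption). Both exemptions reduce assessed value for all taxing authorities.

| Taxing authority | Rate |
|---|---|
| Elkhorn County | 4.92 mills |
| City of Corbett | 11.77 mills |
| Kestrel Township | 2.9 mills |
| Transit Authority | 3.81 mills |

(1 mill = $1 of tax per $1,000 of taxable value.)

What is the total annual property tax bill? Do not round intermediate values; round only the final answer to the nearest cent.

Assessed value = $719,080 × 0.97 = $697,507.6
Disabled-veteran exemption = min($51,000, 20% × $697,507.6) = min($51,000, $139,501.52) = $51,000 (dollar cap binds)
Taxable value = $697,507.6 − $66,000 − $51,000 = $580,507.6
Elkhorn County: $580,507.6 × 0.00492 = $2,856.097392
City of Corbett: $580,507.6 × 0.01177 = $6,832.574452
Kestrel Township: $580,507.6 × 0.0029 = $1,683.47204
Transit Authority: $580,507.6 × 0.00381 = $2,211.733956
Total = $13,583.87784

$13,583.88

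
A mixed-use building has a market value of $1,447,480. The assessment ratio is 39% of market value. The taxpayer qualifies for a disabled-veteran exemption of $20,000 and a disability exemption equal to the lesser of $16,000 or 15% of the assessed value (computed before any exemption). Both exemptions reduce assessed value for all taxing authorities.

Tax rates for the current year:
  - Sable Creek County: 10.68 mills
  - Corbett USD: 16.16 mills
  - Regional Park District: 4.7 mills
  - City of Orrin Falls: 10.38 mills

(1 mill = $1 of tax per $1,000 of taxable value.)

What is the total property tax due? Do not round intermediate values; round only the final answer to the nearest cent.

$22,155.44

Assessed value = $1,447,480 × 0.39 = $564,517.2
Disability exemption = min($16,000, 15% × $564,517.2) = min($16,000, $84,677.58) = $16,000 (dollar cap binds)
Taxable value = $564,517.2 − $20,000 − $16,000 = $528,517.2
Sable Creek County: $528,517.2 × 0.01068 = $5,644.563696
Corbett USD: $528,517.2 × 0.01616 = $8,540.837952
Regional Park District: $528,517.2 × 0.0047 = $2,484.03084
City of Orrin Falls: $528,517.2 × 0.01038 = $5,486.008536
Total = $22,155.441024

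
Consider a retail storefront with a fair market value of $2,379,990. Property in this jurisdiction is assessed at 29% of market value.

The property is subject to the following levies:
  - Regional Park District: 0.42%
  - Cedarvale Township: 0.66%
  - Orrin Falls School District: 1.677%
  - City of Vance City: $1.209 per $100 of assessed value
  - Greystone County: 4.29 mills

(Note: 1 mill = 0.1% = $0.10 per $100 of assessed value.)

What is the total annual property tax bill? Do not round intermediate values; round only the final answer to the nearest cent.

Assessed value = $2,379,990 × 0.29 = $690,197.1
Regional Park District: $690,197.1 × 0.0042 = $2,898.82782
Cedarvale Township: $690,197.1 × 0.0066 = $4,555.30086
Orrin Falls School District: $690,197.1 × 0.01677 = $11,574.605367
City of Vance City: $690,197.1 × 0.01209 = $8,344.482939
Greystone County: $690,197.1 × 0.00429 = $2,960.945559
Total = $30,334.162545

$30,334.16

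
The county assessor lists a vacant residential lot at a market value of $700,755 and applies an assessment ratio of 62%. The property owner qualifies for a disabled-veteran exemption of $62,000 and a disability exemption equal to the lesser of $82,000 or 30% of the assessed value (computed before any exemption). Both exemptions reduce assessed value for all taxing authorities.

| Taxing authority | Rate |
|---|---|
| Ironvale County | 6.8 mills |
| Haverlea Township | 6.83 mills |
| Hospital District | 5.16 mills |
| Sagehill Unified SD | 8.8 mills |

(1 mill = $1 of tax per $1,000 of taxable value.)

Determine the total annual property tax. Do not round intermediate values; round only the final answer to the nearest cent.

$8,014.01

Assessed value = $700,755 × 0.62 = $434,468.1
Disability exemption = min($82,000, 30% × $434,468.1) = min($82,000, $130,340.43) = $82,000 (dollar cap binds)
Taxable value = $434,468.1 − $62,000 − $82,000 = $290,468.1
Ironvale County: $290,468.1 × 0.0068 = $1,975.18308
Haverlea Township: $290,468.1 × 0.00683 = $1,983.897123
Hospital District: $290,468.1 × 0.00516 = $1,498.815396
Sagehill Unified SD: $290,468.1 × 0.0088 = $2,556.11928
Total = $8,014.014879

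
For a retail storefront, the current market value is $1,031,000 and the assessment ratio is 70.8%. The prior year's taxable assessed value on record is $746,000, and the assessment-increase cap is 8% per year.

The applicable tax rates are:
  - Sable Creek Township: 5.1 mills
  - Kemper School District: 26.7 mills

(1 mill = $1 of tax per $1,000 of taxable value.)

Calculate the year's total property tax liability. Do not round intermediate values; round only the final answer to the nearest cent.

$23,212.35

Uncapped assessed value = $1,031,000 × 0.708 = $729,948
Cap limit = $746,000 × 1.08 = $805,680
Taxable assessed value = min($729,948, $805,680) = $729,948 (cap does not bind)
Sable Creek Township: $729,948 × 0.0051 = $3,722.7348
Kemper School District: $729,948 × 0.0267 = $19,489.6116
Total = $23,212.3464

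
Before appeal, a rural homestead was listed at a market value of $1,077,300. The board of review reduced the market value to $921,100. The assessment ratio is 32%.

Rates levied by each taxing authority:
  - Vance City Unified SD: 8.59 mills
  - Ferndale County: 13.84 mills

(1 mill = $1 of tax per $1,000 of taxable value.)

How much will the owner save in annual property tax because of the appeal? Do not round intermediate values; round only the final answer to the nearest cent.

Old assessed value = $1,077,300 × 0.32 = $344,736
New assessed value = $921,100 × 0.32 = $294,752
Combined rate = 0.00859 + 0.01384 = 0.02243
Old tax = $344,736 × 0.02243 = $7,732.42848
New tax = $294,752 × 0.02243 = $6,611.28736
Reduction = $7,732.42848 − $6,611.28736 = $1,121.14112

$1,121.14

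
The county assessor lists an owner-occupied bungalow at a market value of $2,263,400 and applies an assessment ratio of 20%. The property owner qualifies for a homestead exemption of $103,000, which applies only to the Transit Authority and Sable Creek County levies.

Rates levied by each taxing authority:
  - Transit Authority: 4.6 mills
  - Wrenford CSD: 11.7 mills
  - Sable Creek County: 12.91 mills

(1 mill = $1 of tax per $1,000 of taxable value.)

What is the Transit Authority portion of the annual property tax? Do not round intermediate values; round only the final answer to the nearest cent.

Assessed value = $2,263,400 × 0.2 = $452,680
Transit Authority taxable value = $452,680 − $103,000 = $349,680
Transit Authority levy = $349,680 × 0.0046 = $1,608.528

$1,608.53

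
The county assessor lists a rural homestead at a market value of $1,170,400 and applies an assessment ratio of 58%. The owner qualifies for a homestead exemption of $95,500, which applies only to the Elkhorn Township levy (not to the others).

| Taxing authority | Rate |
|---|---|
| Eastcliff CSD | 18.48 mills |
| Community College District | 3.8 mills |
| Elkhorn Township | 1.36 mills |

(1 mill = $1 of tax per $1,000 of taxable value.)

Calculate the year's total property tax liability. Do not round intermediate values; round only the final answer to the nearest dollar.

$15,918

Assessed value = $1,170,400 × 0.58 = $678,832
Eastcliff CSD: $678,832 × 0.01848 = $12,544.81536
Community College District: $678,832 × 0.0038 = $2,579.5616
Elkhorn Township: ($678,832 − $95,500) × 0.00136 = $583,332 × 0.00136 = $793.33152
Total = $15,917.70848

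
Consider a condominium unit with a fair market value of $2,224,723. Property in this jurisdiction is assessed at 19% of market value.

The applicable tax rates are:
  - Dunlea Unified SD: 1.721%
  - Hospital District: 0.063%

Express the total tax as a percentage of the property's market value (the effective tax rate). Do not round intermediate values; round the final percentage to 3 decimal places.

Assessed value = $2,224,723 × 0.19 = $422,697.37
Dunlea Unified SD: $422,697.37 × 0.01721 = $7,274.6217377
Hospital District: $422,697.37 × 0.00063 = $266.2993431
Total tax = $7,540.9210808
Effective rate = $7,540.9210808 ÷ $2,224,723 = 0.339% of market value

0.339%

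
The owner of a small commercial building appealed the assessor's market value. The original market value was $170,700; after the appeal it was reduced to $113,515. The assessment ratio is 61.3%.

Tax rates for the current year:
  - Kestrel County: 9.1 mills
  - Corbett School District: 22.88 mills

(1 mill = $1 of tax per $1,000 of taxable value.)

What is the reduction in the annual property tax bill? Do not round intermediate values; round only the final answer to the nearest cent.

$1,121.04

Old assessed value = $170,700 × 0.613 = $104,639.1
New assessed value = $113,515 × 0.613 = $69,584.695
Combined rate = 0.0091 + 0.02288 = 0.03198
Old tax = $104,639.1 × 0.03198 = $3,346.358418
New tax = $69,584.695 × 0.03198 = $2,225.3185461
Reduction = $3,346.358418 − $2,225.3185461 = $1,121.0398719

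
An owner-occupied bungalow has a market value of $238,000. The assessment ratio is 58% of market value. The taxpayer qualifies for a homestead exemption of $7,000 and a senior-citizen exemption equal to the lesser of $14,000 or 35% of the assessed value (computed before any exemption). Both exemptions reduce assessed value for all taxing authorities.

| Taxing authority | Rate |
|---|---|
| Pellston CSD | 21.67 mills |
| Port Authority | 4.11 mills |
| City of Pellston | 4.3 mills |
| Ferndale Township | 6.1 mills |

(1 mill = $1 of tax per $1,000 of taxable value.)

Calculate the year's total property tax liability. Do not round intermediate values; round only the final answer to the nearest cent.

Assessed value = $238,000 × 0.58 = $138,040
Senior-citizen exemption = min($14,000, 35% × $138,040) = min($14,000, $48,314) = $14,000 (dollar cap binds)
Taxable value = $138,040 − $7,000 − $14,000 = $117,040
Pellston CSD: $117,040 × 0.02167 = $2,536.2568
Port Authority: $117,040 × 0.00411 = $481.0344
City of Pellston: $117,040 × 0.0043 = $503.272
Ferndale Township: $117,040 × 0.0061 = $713.944
Total = $4,234.5072

$4,234.51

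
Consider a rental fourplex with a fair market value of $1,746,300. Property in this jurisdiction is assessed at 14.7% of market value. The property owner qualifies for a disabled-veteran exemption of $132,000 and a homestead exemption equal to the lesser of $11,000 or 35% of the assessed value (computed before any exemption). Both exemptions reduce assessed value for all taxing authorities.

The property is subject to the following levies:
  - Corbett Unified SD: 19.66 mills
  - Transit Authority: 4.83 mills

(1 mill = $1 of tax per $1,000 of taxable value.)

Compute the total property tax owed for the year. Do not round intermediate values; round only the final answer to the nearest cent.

$2,784.66

Assessed value = $1,746,300 × 0.147 = $256,706.1
Homestead exemption = min($11,000, 35% × $256,706.1) = min($11,000, $89,847.135) = $11,000 (dollar cap binds)
Taxable value = $256,706.1 − $132,000 − $11,000 = $113,706.1
Corbett Unified SD: $113,706.1 × 0.01966 = $2,235.461926
Transit Authority: $113,706.1 × 0.00483 = $549.200463
Total = $2,784.662389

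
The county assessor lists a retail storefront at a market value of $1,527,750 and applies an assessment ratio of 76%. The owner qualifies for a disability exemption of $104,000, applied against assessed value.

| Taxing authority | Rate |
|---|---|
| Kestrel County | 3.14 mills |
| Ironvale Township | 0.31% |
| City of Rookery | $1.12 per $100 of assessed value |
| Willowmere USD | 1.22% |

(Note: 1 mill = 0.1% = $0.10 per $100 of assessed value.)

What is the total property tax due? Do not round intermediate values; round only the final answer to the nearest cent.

Assessed value = $1,527,750 × 0.76 = $1,161,090
Taxable value = $1,161,090 − $104,000 = $1,057,090
Kestrel County: $1,057,090 × 0.00314 = $3,319.2626
Ironvale Township: $1,057,090 × 0.0031 = $3,276.979
City of Rookery: $1,057,090 × 0.0112 = $11,839.408
Willowmere USD: $1,057,090 × 0.0122 = $12,896.498
Total = $31,332.1476

$31,332.15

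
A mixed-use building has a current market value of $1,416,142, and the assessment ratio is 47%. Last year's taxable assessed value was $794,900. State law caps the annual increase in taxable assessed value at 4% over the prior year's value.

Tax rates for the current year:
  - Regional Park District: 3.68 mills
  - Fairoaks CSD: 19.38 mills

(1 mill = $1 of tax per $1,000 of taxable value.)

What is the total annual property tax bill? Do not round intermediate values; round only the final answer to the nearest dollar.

Uncapped assessed value = $1,416,142 × 0.47 = $665,586.74
Cap limit = $794,900 × 1.04 = $826,696
Taxable assessed value = min($665,586.74, $826,696) = $665,586.74 (cap does not bind)
Regional Park District: $665,586.74 × 0.00368 = $2,449.3592032
Fairoaks CSD: $665,586.74 × 0.01938 = $12,899.0710212
Total = $15,348.4302244

$15,348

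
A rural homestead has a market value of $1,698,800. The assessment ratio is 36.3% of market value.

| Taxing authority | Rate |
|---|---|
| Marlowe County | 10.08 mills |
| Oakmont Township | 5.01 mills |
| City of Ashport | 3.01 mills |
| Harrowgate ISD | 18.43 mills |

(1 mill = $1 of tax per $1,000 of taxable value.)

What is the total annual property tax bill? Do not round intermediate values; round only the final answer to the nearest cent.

$22,526.75

Assessed value = $1,698,800 × 0.363 = $616,664.4
Marlowe County: $616,664.4 × 0.01008 = $6,215.977152
Oakmont Township: $616,664.4 × 0.00501 = $3,089.488644
City of Ashport: $616,664.4 × 0.00301 = $1,856.159844
Harrowgate ISD: $616,664.4 × 0.01843 = $11,365.124892
Total = $6,215.977152 + $3,089.488644 + $1,856.159844 + $11,365.124892 = $22,526.750532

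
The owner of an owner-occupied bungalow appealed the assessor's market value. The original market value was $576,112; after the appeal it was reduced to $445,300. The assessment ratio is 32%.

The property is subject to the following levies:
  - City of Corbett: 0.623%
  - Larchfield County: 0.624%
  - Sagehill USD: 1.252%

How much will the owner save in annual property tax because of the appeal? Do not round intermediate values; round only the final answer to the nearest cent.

$1,046.08

Old assessed value = $576,112 × 0.32 = $184,355.84
New assessed value = $445,300 × 0.32 = $142,496
Combined rate = 0.00623 + 0.00624 + 0.01252 = 0.02499
Old tax = $184,355.84 × 0.02499 = $4,607.0524416
New tax = $142,496 × 0.02499 = $3,560.97504
Reduction = $4,607.0524416 − $3,560.97504 = $1,046.0774016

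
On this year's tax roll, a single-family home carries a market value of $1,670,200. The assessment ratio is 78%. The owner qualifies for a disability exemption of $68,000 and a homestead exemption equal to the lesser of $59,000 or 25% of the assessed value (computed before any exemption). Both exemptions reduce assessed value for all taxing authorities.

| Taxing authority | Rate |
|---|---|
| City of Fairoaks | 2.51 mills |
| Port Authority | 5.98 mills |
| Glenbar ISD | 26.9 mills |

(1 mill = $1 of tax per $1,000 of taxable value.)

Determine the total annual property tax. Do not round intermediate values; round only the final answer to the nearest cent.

$41,610.00

Assessed value = $1,670,200 × 0.78 = $1,302,756
Homestead exemption = min($59,000, 25% × $1,302,756) = min($59,000, $325,689) = $59,000 (dollar cap binds)
Taxable value = $1,302,756 − $68,000 − $59,000 = $1,175,756
City of Fairoaks: $1,175,756 × 0.00251 = $2,951.14756
Port Authority: $1,175,756 × 0.00598 = $7,031.02088
Glenbar ISD: $1,175,756 × 0.0269 = $31,627.8364
Total = $41,610.00484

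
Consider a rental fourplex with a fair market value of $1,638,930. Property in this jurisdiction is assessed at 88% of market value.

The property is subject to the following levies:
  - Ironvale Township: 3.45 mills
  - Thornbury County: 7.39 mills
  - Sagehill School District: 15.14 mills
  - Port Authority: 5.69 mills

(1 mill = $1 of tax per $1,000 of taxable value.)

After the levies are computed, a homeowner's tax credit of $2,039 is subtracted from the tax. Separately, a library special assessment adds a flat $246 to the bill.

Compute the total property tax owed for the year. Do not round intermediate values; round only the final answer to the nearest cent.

Assessed value = $1,638,930 × 0.88 = $1,442,258.4
Ironvale Township: $1,442,258.4 × 0.00345 = $4,975.79148
Thornbury County: $1,442,258.4 × 0.00739 = $10,658.289576
Sagehill School District: $1,442,258.4 × 0.01514 = $21,835.792176
Port Authority: $1,442,258.4 × 0.00569 = $8,206.450296
Levies subtotal = $45,676.323528
After credit = $45,676.323528 − $2,039 = $43,637.323528
Total = $43,637.323528 + $246 = $43,883.323528

$43,883.32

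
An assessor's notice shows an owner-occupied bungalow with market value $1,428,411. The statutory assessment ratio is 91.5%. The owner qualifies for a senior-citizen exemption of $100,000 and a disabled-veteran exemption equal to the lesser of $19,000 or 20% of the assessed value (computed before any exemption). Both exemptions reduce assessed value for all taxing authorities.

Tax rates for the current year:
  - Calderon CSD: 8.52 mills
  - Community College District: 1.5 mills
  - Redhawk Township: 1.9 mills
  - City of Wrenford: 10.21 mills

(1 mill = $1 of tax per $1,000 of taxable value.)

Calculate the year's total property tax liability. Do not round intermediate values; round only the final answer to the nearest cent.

$26,290.35

Assessed value = $1,428,411 × 0.915 = $1,306,996.065
Disabled-veteran exemption = min($19,000, 20% × $1,306,996.065) = min($19,000, $261,399.213) = $19,000 (dollar cap binds)
Taxable value = $1,306,996.065 − $100,000 − $19,000 = $1,187,996.065
Calderon CSD: $1,187,996.065 × 0.00852 = $10,121.7264738
Community College District: $1,187,996.065 × 0.0015 = $1,781.9940975
Redhawk Township: $1,187,996.065 × 0.0019 = $2,257.1925235
City of Wrenford: $1,187,996.065 × 0.01021 = $12,129.43982365
Total = $26,290.35291845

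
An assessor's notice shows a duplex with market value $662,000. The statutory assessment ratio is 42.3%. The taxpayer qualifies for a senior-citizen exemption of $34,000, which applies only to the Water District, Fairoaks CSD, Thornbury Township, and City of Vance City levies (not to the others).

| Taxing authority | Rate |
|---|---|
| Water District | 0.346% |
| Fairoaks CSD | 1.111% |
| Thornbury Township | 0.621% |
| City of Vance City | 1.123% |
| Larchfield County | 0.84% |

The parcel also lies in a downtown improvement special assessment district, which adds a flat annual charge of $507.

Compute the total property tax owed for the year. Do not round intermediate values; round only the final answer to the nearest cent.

Assessed value = $662,000 × 0.423 = $280,026
Water District: ($280,026 − $34,000) × 0.00346 = $246,026 × 0.00346 = $851.24996
Fairoaks CSD: ($280,026 − $34,000) × 0.01111 = $246,026 × 0.01111 = $2,733.34886
Thornbury Township: ($280,026 − $34,000) × 0.00621 = $246,026 × 0.00621 = $1,527.82146
City of Vance City: ($280,026 − $34,000) × 0.01123 = $246,026 × 0.01123 = $2,762.87198
Larchfield County: $280,026 × 0.0084 = $2,352.2184
Levies subtotal = $10,227.51066
Total = $10,227.51066 + $507 = $10,734.51066

$10,734.51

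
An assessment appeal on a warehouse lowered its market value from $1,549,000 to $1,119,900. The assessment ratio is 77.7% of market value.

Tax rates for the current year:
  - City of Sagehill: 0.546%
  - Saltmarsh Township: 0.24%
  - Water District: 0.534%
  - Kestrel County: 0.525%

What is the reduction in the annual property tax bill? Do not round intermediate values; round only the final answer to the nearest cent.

Old assessed value = $1,549,000 × 0.777 = $1,203,573
New assessed value = $1,119,900 × 0.777 = $870,162.3
Combined rate = 0.00546 + 0.0024 + 0.00534 + 0.00525 = 0.01845
Old tax = $1,203,573 × 0.01845 = $22,205.92185
New tax = $870,162.3 × 0.01845 = $16,054.494435
Reduction = $22,205.92185 − $16,054.494435 = $6,151.427415

$6,151.43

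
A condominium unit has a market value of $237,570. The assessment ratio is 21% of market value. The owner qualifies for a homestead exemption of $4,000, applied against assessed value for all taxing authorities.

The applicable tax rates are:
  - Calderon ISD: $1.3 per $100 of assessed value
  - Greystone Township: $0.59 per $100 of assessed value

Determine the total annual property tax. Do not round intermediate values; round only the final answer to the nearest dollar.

$867

Assessed value = $237,570 × 0.21 = $49,889.7
Taxable value = $49,889.7 − $4,000 = $45,889.7
Calderon ISD: $45,889.7 × 0.013 = $596.5661
Greystone Township: $45,889.7 × 0.0059 = $270.74923
Total = $596.5661 + $270.74923 = $867.31533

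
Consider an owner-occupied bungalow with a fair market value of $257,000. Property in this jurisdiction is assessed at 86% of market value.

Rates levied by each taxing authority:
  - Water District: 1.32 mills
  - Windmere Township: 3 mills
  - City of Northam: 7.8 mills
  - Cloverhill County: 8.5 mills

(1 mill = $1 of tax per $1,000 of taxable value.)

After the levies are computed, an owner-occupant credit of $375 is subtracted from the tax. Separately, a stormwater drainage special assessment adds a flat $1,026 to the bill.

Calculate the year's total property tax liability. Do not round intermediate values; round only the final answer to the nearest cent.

$5,208.43

Assessed value = $257,000 × 0.86 = $221,020
Water District: $221,020 × 0.00132 = $291.7464
Windmere Township: $221,020 × 0.003 = $663.06
City of Northam: $221,020 × 0.0078 = $1,723.956
Cloverhill County: $221,020 × 0.0085 = $1,878.67
Levies subtotal = $4,557.4324
After credit = $4,557.4324 − $375 = $4,182.4324
Total = $4,182.4324 + $1,026 = $5,208.4324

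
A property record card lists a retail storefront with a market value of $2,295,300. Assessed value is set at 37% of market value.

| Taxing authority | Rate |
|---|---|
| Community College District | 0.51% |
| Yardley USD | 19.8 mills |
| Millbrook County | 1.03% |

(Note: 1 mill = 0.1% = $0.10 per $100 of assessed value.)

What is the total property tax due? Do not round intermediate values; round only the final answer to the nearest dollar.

$29,894

Assessed value = $2,295,300 × 0.37 = $849,261
Community College District: $849,261 × 0.0051 = $4,331.2311
Yardley USD: $849,261 × 0.0198 = $16,815.3678
Millbrook County: $849,261 × 0.0103 = $8,747.3883
Total = $29,893.9872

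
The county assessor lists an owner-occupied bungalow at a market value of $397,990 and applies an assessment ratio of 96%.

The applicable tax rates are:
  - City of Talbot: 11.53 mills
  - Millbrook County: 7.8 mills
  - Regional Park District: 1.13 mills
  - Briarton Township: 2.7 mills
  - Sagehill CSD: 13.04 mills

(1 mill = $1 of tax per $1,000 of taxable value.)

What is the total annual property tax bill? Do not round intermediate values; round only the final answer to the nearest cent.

$13,830.95

Assessed value = $397,990 × 0.96 = $382,070.4
City of Talbot: $382,070.4 × 0.01153 = $4,405.271712
Millbrook County: $382,070.4 × 0.0078 = $2,980.14912
Regional Park District: $382,070.4 × 0.00113 = $431.739552
Briarton Township: $382,070.4 × 0.0027 = $1,031.59008
Sagehill CSD: $382,070.4 × 0.01304 = $4,982.198016
Total = $4,405.271712 + $2,980.14912 + $431.739552 + $1,031.59008 + $4,982.198016 = $13,830.94848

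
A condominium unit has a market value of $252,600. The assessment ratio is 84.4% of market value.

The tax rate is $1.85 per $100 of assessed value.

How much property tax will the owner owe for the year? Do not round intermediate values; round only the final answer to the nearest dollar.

Assessed value = $252,600 × 0.844 = $213,194.4
Tax = $213,194.4 × 0.0185 = $3,944.0964

$3,944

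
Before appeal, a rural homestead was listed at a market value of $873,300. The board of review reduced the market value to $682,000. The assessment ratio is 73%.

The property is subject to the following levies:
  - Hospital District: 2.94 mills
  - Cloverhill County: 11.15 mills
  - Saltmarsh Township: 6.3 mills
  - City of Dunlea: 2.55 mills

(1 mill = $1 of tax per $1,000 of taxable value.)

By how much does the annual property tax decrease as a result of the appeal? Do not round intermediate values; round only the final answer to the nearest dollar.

$3,204

Old assessed value = $873,300 × 0.73 = $637,509
New assessed value = $682,000 × 0.73 = $497,860
Combined rate = 0.00294 + 0.01115 + 0.0063 + 0.00255 = 0.02294
Old tax = $637,509 × 0.02294 = $14,624.45646
New tax = $497,860 × 0.02294 = $11,420.9084
Reduction = $14,624.45646 − $11,420.9084 = $3,203.54806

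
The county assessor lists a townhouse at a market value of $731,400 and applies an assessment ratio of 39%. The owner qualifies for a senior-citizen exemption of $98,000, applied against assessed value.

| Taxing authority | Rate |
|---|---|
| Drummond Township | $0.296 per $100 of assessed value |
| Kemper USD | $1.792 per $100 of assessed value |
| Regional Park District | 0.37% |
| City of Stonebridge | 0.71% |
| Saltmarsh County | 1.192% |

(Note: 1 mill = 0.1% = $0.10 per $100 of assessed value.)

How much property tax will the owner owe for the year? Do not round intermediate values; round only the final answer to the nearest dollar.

Assessed value = $731,400 × 0.39 = $285,246
Taxable value = $285,246 − $98,000 = $187,246
Drummond Township: $187,246 × 0.00296 = $554.24816
Kemper USD: $187,246 × 0.01792 = $3,355.44832
Regional Park District: $187,246 × 0.0037 = $692.8102
City of Stonebridge: $187,246 × 0.0071 = $1,329.4466
Saltmarsh County: $187,246 × 0.01192 = $2,231.97232
Total = $8,163.9256

$8,164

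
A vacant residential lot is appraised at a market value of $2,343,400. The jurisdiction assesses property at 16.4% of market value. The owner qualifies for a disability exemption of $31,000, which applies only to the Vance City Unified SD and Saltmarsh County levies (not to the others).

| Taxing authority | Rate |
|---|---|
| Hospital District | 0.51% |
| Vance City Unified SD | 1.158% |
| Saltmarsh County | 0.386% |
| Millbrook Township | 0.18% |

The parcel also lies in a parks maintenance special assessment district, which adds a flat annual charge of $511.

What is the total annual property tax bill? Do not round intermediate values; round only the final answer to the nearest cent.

$8,618.02

Assessed value = $2,343,400 × 0.164 = $384,317.6
Hospital District: $384,317.6 × 0.0051 = $1,960.01976
Vance City Unified SD: ($384,317.6 − $31,000) × 0.01158 = $353,317.6 × 0.01158 = $4,091.417808
Saltmarsh County: ($384,317.6 − $31,000) × 0.00386 = $353,317.6 × 0.00386 = $1,363.805936
Millbrook Township: $384,317.6 × 0.0018 = $691.77168
Levies subtotal = $8,107.015184
Total = $8,107.015184 + $511 = $8,618.015184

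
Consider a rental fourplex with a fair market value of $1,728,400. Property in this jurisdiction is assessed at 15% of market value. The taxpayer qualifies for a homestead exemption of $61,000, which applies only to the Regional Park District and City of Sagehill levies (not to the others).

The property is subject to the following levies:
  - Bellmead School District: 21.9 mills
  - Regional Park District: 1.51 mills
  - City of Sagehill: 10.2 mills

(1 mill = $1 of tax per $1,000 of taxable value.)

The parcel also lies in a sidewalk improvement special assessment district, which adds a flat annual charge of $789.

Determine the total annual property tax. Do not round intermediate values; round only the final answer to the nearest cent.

Assessed value = $1,728,400 × 0.15 = $259,260
Bellmead School District: $259,260 × 0.0219 = $5,677.794
Regional Park District: ($259,260 − $61,000) × 0.00151 = $198,260 × 0.00151 = $299.3726
City of Sagehill: ($259,260 − $61,000) × 0.0102 = $198,260 × 0.0102 = $2,022.252
Levies subtotal = $7,999.4186
Total = $7,999.4186 + $789 = $8,788.4186

$8,788.42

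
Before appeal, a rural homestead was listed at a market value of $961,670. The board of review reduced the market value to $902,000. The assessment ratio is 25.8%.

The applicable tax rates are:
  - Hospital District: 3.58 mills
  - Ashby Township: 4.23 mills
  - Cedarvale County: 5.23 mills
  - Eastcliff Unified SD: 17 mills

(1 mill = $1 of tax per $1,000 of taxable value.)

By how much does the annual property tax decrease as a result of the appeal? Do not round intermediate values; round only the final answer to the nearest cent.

$462.46

Old assessed value = $961,670 × 0.258 = $248,110.86
New assessed value = $902,000 × 0.258 = $232,716
Combined rate = 0.00358 + 0.00423 + 0.00523 + 0.017 = 0.03004
Old tax = $248,110.86 × 0.03004 = $7,453.2502344
New tax = $232,716 × 0.03004 = $6,990.78864
Reduction = $7,453.2502344 − $6,990.78864 = $462.4615944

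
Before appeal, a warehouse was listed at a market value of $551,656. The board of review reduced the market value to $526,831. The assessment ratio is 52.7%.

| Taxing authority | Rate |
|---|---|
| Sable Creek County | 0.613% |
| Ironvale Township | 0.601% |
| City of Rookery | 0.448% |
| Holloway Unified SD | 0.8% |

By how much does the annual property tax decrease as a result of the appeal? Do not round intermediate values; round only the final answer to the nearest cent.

Old assessed value = $551,656 × 0.527 = $290,722.712
New assessed value = $526,831 × 0.527 = $277,639.937
Combined rate = 0.00613 + 0.00601 + 0.00448 + 0.008 = 0.02462
Old tax = $290,722.712 × 0.02462 = $7,157.59316944
New tax = $277,639.937 × 0.02462 = $6,835.49524894
Reduction = $7,157.59316944 − $6,835.49524894 = $322.0979205

$322.10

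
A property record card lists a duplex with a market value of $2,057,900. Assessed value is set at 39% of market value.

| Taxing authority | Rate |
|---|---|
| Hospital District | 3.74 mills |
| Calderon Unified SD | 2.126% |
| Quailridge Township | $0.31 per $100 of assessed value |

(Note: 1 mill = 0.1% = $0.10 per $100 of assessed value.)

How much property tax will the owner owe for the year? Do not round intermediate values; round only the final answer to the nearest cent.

$22,552.53

Assessed value = $2,057,900 × 0.39 = $802,581
Hospital District: $802,581 × 0.00374 = $3,001.65294
Calderon Unified SD: $802,581 × 0.02126 = $17,062.87206
Quailridge Township: $802,581 × 0.0031 = $2,488.0011
Total = $22,552.5261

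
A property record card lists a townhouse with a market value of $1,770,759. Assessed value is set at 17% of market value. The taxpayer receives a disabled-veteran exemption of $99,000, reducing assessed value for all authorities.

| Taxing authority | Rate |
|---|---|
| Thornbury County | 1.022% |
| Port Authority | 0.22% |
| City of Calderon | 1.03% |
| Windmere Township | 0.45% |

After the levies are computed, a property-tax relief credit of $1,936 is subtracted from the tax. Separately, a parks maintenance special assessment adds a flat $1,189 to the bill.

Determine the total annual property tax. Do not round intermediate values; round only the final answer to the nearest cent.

Assessed value = $1,770,759 × 0.17 = $301,029.03
Taxable value = $301,029.03 − $99,000 = $202,029.03
Thornbury County: $202,029.03 × 0.01022 = $2,064.7366866
Port Authority: $202,029.03 × 0.0022 = $444.463866
City of Calderon: $202,029.03 × 0.0103 = $2,080.899009
Windmere Township: $202,029.03 × 0.0045 = $909.130635
Levies subtotal = $5,499.2301966
After credit = $5,499.2301966 − $1,936 = $3,563.2301966
Total = $3,563.2301966 + $1,189 = $4,752.2301966

$4,752.23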